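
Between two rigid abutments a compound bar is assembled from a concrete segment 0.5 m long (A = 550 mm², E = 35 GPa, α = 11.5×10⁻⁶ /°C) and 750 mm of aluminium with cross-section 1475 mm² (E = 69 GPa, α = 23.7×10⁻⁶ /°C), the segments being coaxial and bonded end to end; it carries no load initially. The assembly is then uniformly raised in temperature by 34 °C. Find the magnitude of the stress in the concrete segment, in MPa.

σ ≈ 43.6 MPa (compressive)

If the supports were absent, the total length change would be Σ αᵢΔT Lᵢ = 11.5×10⁻⁶×34×500 + 23.7×10⁻⁶×34×750 = 0.7998 mm.
The walls prevent any net length change, so an axial force P (same in every segment) develops. Compatibility: P · Σ Lᵢ/(AᵢEᵢ) = δ_free.
The series flexibility is Σ Lᵢ/(AᵢEᵢ) = 500/(550×35×10³) + 750/(1475×69×10³) = 3.334×10⁻⁵ mm/N.
P = 0.7998 / 3.334×10⁻⁵ = 23990 N = 23.99 kN, compressive.
σ_{concrete} = P / A = 23990 / 550 = 43.62 MPa.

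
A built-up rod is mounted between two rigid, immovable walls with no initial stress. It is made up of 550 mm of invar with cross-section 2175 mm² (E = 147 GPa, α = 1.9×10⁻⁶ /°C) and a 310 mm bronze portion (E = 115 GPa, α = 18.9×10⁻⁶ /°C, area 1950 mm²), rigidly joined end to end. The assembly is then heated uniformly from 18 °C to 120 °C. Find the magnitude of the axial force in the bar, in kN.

With the walls removed the bar would change length by δ_free = Σ αᵢΔT Lᵢ = 1.9×10⁻⁶×102×550 + 18.9×10⁻⁶×102×310 = 0.7042 mm.
The walls prevent any net length change, so an axial force P (same in every segment) develops. Compatibility: P · Σ Lᵢ/(AᵢEᵢ) = δ_free.
The series flexibility is Σ Lᵢ/(AᵢEᵢ) = 550/(2175×147×10³) + 310/(1950×115×10³) = 3.103×10⁻⁶ mm/N.
P = 0.7042 / 3.103×10⁻⁶ = 227000 N = 227 kN, compressive.

P ≈ 227 kN (compressive)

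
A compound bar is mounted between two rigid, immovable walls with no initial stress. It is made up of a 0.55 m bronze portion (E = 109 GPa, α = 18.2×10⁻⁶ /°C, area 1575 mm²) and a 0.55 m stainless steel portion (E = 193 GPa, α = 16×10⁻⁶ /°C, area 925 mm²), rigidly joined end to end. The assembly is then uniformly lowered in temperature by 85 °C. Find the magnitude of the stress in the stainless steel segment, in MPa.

With the walls removed the bar would change length by δ_free = Σ αᵢΔT Lᵢ = 18.2×10⁻⁶×85×550 + 16×10⁻⁶×85×550 = 1.599 mm.
The walls prevent any net length change, so an axial force P (same in every segment) develops. Compatibility: P · Σ Lᵢ/(AᵢEᵢ) = δ_free.
The series flexibility is Σ Lᵢ/(AᵢEᵢ) = 550/(1575×109×10³) + 550/(925×193×10³) = 6.285×10⁻⁶ mm/N.
So P = 1.599 / 6.285×10⁻⁶ = 254.4 kN, tensile.
σ_{stainless steel} = P / A = 254400 / 925 = 275 MPa.

σ ≈ 275 MPa (tensile)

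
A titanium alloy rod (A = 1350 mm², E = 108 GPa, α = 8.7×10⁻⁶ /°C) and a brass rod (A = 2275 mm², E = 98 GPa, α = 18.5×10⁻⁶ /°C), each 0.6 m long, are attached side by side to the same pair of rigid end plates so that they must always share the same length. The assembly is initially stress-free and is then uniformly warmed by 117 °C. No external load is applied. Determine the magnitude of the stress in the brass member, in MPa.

Both members must finish at the same length. With the larger α, the brass tends to over-expand; the plates restrain it, putting the brass in compression and the titanium alloy in tension. With no external load the two internal forces are equal and opposite, magnitude P.
Setting the final lengths equal and cancelling L: (α₁ − α₂)ΔT = P/(A₁E₁) + P/(A₂E₂).
|α₁ − α₂|·ΔT = 9.8×10⁻⁶ × 117 = 0.001147.
1/(A₁E₁) + 1/(A₂E₂) = 1/(1350×108×10³) + 1/(2275×98×10³) = 1.134×10⁻⁸ N⁻¹.
So P = 0.001147 / 1.134×10⁻⁸ = 101.1 kN.
σ_{brass} = P/A₂ = 101100/2275 = 44.43 MPa, compressive.

σ ≈ 44.4 MPa (compressive)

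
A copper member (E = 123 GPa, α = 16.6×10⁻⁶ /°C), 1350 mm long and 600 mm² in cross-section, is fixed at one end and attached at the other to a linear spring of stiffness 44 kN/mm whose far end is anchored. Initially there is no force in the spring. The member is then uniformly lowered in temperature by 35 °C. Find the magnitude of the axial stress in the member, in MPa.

If the spring were absent the member would shorten by αΔT L = 16.6×10⁻⁶ × 35 × 1350 = 0.7843 mm.
With a force P in the spring, the elastic change of the member is PL/(AE) and that of the spring is P/k; compatibility requires their sum to equal δ_free.
So P = δ_free / [L/(AE) + 1/k] = 0.7843 / [ 1350/(600×123×10³) + 1/(44×10³) ].
P = 0.7843 / 4.102×10⁻⁵ = 19120 N.
σ = P/A = 19120/600 = 31.87 MPa.

σ ≈ 31.9 MPa (tensile)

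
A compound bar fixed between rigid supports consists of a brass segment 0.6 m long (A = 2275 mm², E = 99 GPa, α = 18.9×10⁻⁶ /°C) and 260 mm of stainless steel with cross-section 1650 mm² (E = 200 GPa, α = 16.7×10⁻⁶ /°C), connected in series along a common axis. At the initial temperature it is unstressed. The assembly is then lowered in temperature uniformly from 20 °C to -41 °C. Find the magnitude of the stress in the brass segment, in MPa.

σ ≈ 122 MPa (tensile)

If the supports were absent, the total length change would be Σ αᵢΔT Lᵢ = 18.9×10⁻⁶×61×600 + 16.7×10⁻⁶×61×260 = 0.9566 mm.
The rigid supports impose zero overall length change; the single axial force P common to all segments must satisfy P Σ Lᵢ/(AᵢEᵢ) = δ_free.
Σ Lᵢ/(AᵢEᵢ) = 600/(2275×99×10³) + 260/(1650×200×10³) = 3.452×10⁻⁶ mm/N.
P = 0.9566 / 3.452×10⁻⁶ = 277100 N = 277.1 kN, tensile.
σ_{brass} = P / A = 277100 / 2275 = 121.8 MPa.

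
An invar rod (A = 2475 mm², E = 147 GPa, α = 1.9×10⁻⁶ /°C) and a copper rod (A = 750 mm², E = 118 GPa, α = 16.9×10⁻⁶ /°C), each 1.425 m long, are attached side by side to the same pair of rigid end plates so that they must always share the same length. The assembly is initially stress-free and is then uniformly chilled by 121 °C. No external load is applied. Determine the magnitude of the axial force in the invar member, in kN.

P ≈ 129 kN (compressive in the invar)

Equilibrium of a rigid end plate with no external load gives equal and opposite internal forces ±P in the two members. Since α_{copper} > α_{invar}, cooling drives the copper into tension and the invar into compression.
Compatibility of the two members (thermal + elastic change equal): (α₁ − α₂)ΔT = P·[1/(A₁E₁) + 1/(A₂E₂)].
|α₁ − α₂|·ΔT = 15×10⁻⁶ × 121 = 0.001815.
1/(A₁E₁) + 1/(A₂E₂) = 1/(2475×147×10³) + 1/(750×118×10³) = 1.405×10⁻⁸ N⁻¹.
So P = 0.001815 / 1.405×10⁻⁸ = 129.2 kN.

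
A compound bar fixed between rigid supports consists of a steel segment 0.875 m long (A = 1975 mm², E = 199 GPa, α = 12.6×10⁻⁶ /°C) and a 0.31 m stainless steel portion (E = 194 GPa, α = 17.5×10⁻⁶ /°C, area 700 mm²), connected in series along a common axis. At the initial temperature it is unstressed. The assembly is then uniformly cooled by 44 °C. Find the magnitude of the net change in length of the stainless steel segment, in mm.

|ΔL| ≈ 0.128 mm

Free thermal contraction of the whole bar: Σ αᵢΔT Lᵢ = 12.6×10⁻⁶×44×875 + 17.5×10⁻⁶×44×310 = 0.7238 mm.
The rigid supports impose zero overall length change; the single axial force P common to all segments must satisfy P Σ Lᵢ/(AᵢEᵢ) = δ_free.
Σ Lᵢ/(AᵢEᵢ) = 875/(1975×199×10³) + 310/(700×194×10³) = 4.509×10⁻⁶ mm/N.
P = 0.7238 / 4.509×10⁻⁶ = 160500 N = 160.5 kN, tensile.
For the stainless steel segment, free thermal change = 17.5×10⁻⁶×44×310 = 0.2387 mm and elastic change from P = 160500×310/(700×194×10³) = 0.3664 mm; these oppose, so the net change is 0.128 mm (segment lengthens).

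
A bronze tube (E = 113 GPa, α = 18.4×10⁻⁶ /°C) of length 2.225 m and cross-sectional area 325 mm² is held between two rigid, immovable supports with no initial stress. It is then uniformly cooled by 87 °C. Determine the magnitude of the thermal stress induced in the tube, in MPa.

With length fixed, the mechanical strain must cancel the thermal strain αΔT = 18.4×10⁻⁶ × 87 = 1600.8×10⁻⁶.
σ = EαΔT = 113×10³ × 18.4×10⁻⁶ × 87 = 180.9 MPa (tensile; the tube is trying to contract).

σ ≈ 181 MPa (tensile)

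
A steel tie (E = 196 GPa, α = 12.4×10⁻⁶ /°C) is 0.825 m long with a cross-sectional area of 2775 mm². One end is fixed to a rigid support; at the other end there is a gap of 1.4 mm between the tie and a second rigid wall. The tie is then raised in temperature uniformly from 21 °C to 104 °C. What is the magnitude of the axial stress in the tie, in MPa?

σ ≈ 0 MPa

If the wall were absent the tie would grow by αΔT L = 12.4×10⁻⁶ × 83 × 825 = 0.8491 mm.
This is smaller than the 1.4 mm clearance, so the tie expands freely without reaching the stop — the stress is zero.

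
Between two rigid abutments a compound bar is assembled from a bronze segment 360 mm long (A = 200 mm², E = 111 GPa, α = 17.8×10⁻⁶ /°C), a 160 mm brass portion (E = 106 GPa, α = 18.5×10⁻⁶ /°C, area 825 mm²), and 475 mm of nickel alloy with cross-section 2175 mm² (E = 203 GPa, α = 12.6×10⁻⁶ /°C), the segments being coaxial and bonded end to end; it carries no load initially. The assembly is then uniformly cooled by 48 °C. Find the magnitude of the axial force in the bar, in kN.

With the walls removed the bar would change length by δ_free = Σ αᵢΔT Lᵢ = 17.8×10⁻⁶×48×360 + 18.5×10⁻⁶×48×160 + 12.6×10⁻⁶×48×475 = 0.7369 mm.
The walls prevent any net length change, so an axial force P (same in every segment) develops. Compatibility: P · Σ Lᵢ/(AᵢEᵢ) = δ_free.
The series flexibility is Σ Lᵢ/(AᵢEᵢ) = 360/(200×111×10³) + 160/(825×106×10³) + 475/(2175×203×10³) = 1.912×10⁻⁵ mm/N.
Hence P = δ_free / Σ(L/AE) = 0.7369/1.912×10⁻⁵ = 38.54 kN (tensile).

P ≈ 38.5 kN (tensile)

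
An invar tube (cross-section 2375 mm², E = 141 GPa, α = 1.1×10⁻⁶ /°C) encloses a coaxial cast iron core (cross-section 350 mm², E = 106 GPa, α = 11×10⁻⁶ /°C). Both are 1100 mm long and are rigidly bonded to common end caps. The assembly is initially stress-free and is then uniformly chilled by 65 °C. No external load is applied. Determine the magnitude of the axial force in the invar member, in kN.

Equilibrium of a rigid end plate with no external load gives equal and opposite internal forces ±P in the two members. Since α_{cast iron} > α_{invar}, cooling drives the cast iron into tension and the invar into compression.
Equating the net (thermal + elastic) strains gives |α₁ − α₂|·ΔT = P·[1/(A₁E₁) + 1/(A₂E₂)].
|α₁ − α₂|·ΔT = 9.9×10⁻⁶ × 65 = 0.0006435.
1/(A₁E₁) + 1/(A₂E₂) = 1/(2375×141×10³) + 1/(350×106×10³) = 2.994×10⁻⁸ N⁻¹.
So P = 0.0006435 / 2.994×10⁻⁸ = 21.49 kN.

P ≈ 21.5 kN (compressive in the invar)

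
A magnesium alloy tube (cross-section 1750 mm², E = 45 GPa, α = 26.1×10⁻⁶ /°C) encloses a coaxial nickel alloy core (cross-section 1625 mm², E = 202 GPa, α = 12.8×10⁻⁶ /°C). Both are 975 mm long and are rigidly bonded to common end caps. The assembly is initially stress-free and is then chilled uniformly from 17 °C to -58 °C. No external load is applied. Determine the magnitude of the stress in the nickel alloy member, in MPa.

σ ≈ 39 MPa (compressive)

Equilibrium of a rigid end plate with no external load gives equal and opposite internal forces ±P in the two members. Since α_{magnesium alloy} > α_{nickel alloy}, cooling drives the magnesium alloy into tension and the nickel alloy into compression.
Equating the net (thermal + elastic) strains gives |α₁ − α₂|·ΔT = P·[1/(A₁E₁) + 1/(A₂E₂)].
|α₁ − α₂|·ΔT = 13.3×10⁻⁶ × 75 = 0.0009975.
1/(A₁E₁) + 1/(A₂E₂) = 1/(1750×45×10³) + 1/(1625×202×10³) = 1.574×10⁻⁸ N⁻¹.
P = 0.0009975 / 1.574×10⁻⁸ = 63350 N = 63.35 kN.
σ_{nickel alloy} = P/A₂ = 63350/1625 = 38.99 MPa, compressive.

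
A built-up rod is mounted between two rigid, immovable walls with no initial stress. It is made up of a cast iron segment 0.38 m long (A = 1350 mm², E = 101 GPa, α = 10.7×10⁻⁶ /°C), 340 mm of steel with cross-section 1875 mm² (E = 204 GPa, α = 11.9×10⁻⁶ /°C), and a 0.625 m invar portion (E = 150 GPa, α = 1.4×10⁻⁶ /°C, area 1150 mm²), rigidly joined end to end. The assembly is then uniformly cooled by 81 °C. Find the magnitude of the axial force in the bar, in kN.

If the supports were absent, the total length change would be Σ αᵢΔT Lᵢ = 10.7×10⁻⁶×81×380 + 11.9×10⁻⁶×81×340 + 1.4×10⁻⁶×81×625 = 0.7279 mm.
Since the ends are fixed, an axial force P builds up, equal in every segment, with P · Σ Lᵢ/(AᵢEᵢ) = δ_free.
Σ Lᵢ/(AᵢEᵢ) = 380/(1350×101×10³) + 340/(1875×204×10³) + 625/(1150×150×10³) = 7.299×10⁻⁶ mm/N.
So P = 0.7279 / 7.299×10⁻⁶ = 99.73 kN, tensile.

P ≈ 99.7 kN (tensile)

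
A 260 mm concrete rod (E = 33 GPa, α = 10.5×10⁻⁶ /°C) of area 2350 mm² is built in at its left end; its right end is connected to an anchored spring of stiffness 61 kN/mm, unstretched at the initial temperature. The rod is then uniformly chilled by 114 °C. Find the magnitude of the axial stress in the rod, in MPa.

Free thermal contraction: δ_free = αΔT L = 10.5×10⁻⁶ × 114 × 260 = 0.3112 mm.
With a force P in the spring, the elastic change of the rod is PL/(AE) and that of the spring is P/k; compatibility requires their sum to equal δ_free.
So P = δ_free / [L/(AE) + 1/k] = 0.3112 / [ 260/(2350×33×10³) + 1/(61×10³) ].
P = 0.3112 / 1.975×10⁻⁵ = 15760 N.
σ = P/A = 15760/2350 = 6.707 MPa.

σ ≈ 6.71 MPa (tensile)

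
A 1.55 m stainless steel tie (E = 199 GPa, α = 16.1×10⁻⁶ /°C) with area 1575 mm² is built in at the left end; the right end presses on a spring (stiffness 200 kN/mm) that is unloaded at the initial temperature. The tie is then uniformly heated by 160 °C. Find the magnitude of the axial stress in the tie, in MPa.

σ ≈ 255 MPa (compressive)

Free thermal expansion: δ_free = αΔT L = 16.1×10⁻⁶ × 160 × 1550 = 3.993 mm.
Let P be the compressive force at the spring. The tie shortens elastically by PL/(AE) and the spring compresses by P/k; together these equal δ_free.
P [ L/(AE) + 1/k ] = δ_free → P [ 1550/(1575×199×10³) + 1/(200×10³) ] = 3.993.
P = 3.993 / 9.945×10⁻⁶ = 401500 N.
σ = P/A = 401500/1575 = 254.9 MPa.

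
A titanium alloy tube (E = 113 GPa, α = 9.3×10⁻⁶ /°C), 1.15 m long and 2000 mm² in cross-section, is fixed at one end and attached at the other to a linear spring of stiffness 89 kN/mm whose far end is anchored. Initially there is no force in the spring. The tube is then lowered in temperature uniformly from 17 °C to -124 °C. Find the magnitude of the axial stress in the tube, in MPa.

σ ≈ 46.2 MPa (tensile)

If the spring were absent the tube would shorten by αΔT L = 9.3×10⁻⁶ × 141 × 1150 = 1.508 mm.
Let P be the tensile force in the spring. The tube extends elastically by PL/(AE) and the spring stretches by P/k; together these equal δ_free.
P [ L/(AE) + 1/k ] = δ_free → P [ 1150/(2000×113×10³) + 1/(89×10³) ] = 1.508.
P = 1.508 / 1.632×10⁻⁵ = 92380 N.
σ = P/A = 92380/2000 = 46.19 MPa.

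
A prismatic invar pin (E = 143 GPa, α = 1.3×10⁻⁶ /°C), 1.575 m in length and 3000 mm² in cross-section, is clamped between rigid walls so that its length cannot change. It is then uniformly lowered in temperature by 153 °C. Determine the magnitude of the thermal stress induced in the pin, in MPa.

σ ≈ 28.4 MPa (tensile)

Because both ends are immovable the net strain is zero, and the suppressed thermal strain is αΔT = 1.3×10⁻⁶ × 153 = 198.9×10⁻⁶.
The stress required to suppress this strain is σ = Eε = 143×10³ × 198.9×10⁻⁶ = 28.44 MPa, tensile since the pin is trying to contract.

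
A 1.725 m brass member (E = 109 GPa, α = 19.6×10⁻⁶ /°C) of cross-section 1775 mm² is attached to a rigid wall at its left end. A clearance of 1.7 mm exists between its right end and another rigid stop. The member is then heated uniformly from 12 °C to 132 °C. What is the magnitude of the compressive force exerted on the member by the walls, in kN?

P ≈ 264 kN

If the wall were absent the member would grow by αΔT L = 19.6×10⁻⁶ × 120 × 1725 = 4.057 mm.
This exceeds the 1.7 mm gap, so the wall pushes back. The portion of expansion that must be recovered elastically is δ_free − gap = 4.057 − 1.7 = 2.357 mm.
That suppressed elongation corresponds to σ = E·Δ/L = 109×10³ × 2.357/1725 = 148.9 MPa.
P = σA = 148.9 × 1775 = 264.4 kN.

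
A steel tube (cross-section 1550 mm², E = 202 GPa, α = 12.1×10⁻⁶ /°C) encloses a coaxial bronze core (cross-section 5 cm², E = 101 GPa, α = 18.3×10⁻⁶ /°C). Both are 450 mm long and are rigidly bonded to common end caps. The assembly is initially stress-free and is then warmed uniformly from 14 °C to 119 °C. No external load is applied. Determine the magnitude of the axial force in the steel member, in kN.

P ≈ 28.3 kN (tensile in the steel)

Equilibrium of a rigid end plate with no external load gives equal and opposite internal forces ±P in the two members. Since α_{bronze} > α_{steel}, heating drives the bronze into compression and the steel into tension.
Compatibility of the two members (thermal + elastic change equal): (α₁ − α₂)ΔT = P·[1/(A₁E₁) + 1/(A₂E₂)].
|α₁ − α₂|·ΔT = 6.2×10⁻⁶ × 105 = 0.000651.
1/(A₁E₁) + 1/(A₂E₂) = 1/(1550×202×10³) + 1/(500×101×10³) = 2.3×10⁻⁸ N⁻¹.
P = 0.000651 / 2.3×10⁻⁸ = 28310 N = 28.31 kN.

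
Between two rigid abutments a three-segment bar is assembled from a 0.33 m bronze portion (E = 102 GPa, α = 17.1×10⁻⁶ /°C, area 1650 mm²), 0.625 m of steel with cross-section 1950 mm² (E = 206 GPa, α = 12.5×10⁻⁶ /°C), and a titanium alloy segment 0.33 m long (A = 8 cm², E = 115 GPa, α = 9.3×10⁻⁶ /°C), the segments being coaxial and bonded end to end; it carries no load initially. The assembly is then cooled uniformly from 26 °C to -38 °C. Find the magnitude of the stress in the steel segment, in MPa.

Free thermal contraction of the whole bar: Σ αᵢΔT Lᵢ = 17.1×10⁻⁶×64×330 + 12.5×10⁻⁶×64×625 + 9.3×10⁻⁶×64×330 = 1.058 mm.
The walls prevent any net length change, so an axial force P (same in every segment) develops. Compatibility: P · Σ Lᵢ/(AᵢEᵢ) = δ_free.
The series flexibility is Σ Lᵢ/(AᵢEᵢ) = 330/(1650×102×10³) + 625/(1950×206×10³) + 330/(800×115×10³) = 7.104×10⁻⁶ mm/N.
P = 1.058 / 7.104×10⁻⁶ = 148900 N = 148.9 kN, tensile.
σ_{steel} = P / A = 148900 / 1950 = 76.35 MPa.

σ ≈ 76.3 MPa (tensile)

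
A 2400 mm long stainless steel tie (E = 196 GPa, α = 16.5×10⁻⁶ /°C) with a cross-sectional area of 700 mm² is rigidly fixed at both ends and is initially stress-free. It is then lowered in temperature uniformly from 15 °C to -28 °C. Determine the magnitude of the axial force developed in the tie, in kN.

Full restraint means ε = 0, so the stress is σ = EαΔT = 196×10³ × 16.5×10⁻⁶ × 43 = 139.1 MPa.
Then P = σA = 139.1 × 700 mm² = 97.34 kN, tensile.

P ≈ 97.3 kN (tensile)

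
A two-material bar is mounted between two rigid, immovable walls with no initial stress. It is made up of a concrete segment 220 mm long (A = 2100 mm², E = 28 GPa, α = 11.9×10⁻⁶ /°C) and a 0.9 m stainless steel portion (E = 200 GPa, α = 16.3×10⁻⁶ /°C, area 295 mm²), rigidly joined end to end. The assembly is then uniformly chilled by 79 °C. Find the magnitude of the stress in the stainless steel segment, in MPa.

σ ≈ 244 MPa (tensile)

With the walls removed the bar would change length by δ_free = Σ αᵢΔT Lᵢ = 11.9×10⁻⁶×79×220 + 16.3×10⁻⁶×79×900 = 1.366 mm.
Since the ends are fixed, an axial force P builds up, equal in every segment, with P · Σ Lᵢ/(AᵢEᵢ) = δ_free.
The series flexibility is Σ Lᵢ/(AᵢEᵢ) = 220/(2100×28×10³) + 900/(295×200×10³) = 1.9×10⁻⁵ mm/N.
Hence P = δ_free / Σ(L/AE) = 1.366/1.9×10⁻⁵ = 71.9 kN (tensile).
σ_{stainless steel} = P / A = 71900 / 295 = 243.7 MPa.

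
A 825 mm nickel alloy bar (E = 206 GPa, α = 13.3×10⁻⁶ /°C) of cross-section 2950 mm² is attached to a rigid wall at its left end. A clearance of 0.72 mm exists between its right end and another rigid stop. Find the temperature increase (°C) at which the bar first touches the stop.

ΔT ≈ 65.6 °C

The gap closes when αΔT L = 0.72 mm, since the bar is still unstressed at that instant.
So ΔT = g/(αL) = 0.72/(13.3×10⁻⁶ × 825) = 65.62 °C.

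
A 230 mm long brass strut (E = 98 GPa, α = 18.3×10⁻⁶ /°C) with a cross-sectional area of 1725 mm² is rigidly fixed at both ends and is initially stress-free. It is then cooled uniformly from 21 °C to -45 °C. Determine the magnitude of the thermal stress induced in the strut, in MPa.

σ ≈ 118 MPa (tensile)

Because both ends are immovable the net strain is zero, and the suppressed thermal strain is αΔT = 18.3×10⁻⁶ × 66 = 1207.8×10⁻⁶.
Hence σ = E·αΔT = 98×10³ × 1207.8×10⁻⁶ = 118.4 MPa, tensile.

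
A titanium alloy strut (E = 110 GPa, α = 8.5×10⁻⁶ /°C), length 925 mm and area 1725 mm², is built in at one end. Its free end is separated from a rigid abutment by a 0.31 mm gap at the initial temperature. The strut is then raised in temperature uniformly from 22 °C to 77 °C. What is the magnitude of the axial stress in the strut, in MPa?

If the wall were absent the strut would grow by αΔT L = 8.5×10⁻⁶ × 55 × 925 = 0.4324 mm.
The gap closes (δ_free > 0.31 mm) and the wall then resists a further 0.4324 − 0.31 = 0.1224 mm of expansion.
So σ = E(δ_free − g)/L = 110×10³ × 0.1224/925 = 14.56 MPa.

σ ≈ 14.6 MPa (compressive)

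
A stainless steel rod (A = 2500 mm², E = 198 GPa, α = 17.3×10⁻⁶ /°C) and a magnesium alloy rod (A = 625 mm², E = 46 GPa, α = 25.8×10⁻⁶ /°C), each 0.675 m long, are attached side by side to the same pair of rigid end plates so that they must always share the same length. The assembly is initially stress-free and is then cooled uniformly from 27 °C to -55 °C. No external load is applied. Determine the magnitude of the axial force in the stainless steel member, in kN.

P ≈ 18.9 kN (compressive in the stainless steel)

The magnesium alloy has the larger α, so on cooling it would change length more than the stainless steel if both were free. The rigid plates force a common final length, so the magnesium alloy is put into tension and the stainless steel into compression, with equal and opposite forces P (no external load).
Compatibility of the two members (thermal + elastic change equal): (α₁ − α₂)ΔT = P·[1/(A₁E₁) + 1/(A₂E₂)].
|α₁ − α₂|·ΔT = 8.5×10⁻⁶ × 82 = 0.000697.
1/(A₁E₁) + 1/(A₂E₂) = 1/(2500×198×10³) + 1/(625×46×10³) = 3.68×10⁻⁸ N⁻¹.
So P = 0.000697 / 3.68×10⁻⁸ = 18.94 kN.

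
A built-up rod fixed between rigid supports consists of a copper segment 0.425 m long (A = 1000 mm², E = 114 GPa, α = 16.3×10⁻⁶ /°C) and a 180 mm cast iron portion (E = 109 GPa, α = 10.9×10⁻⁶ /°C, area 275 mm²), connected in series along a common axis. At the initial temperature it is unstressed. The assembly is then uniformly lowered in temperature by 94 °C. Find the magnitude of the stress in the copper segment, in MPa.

σ ≈ 85.9 MPa (tensile)

With the walls removed the bar would change length by δ_free = Σ αᵢΔT Lᵢ = 16.3×10⁻⁶×94×425 + 10.9×10⁻⁶×94×180 = 0.8356 mm.
The rigid supports impose zero overall length change; the single axial force P common to all segments must satisfy P Σ Lᵢ/(AᵢEᵢ) = δ_free.
The series flexibility is Σ Lᵢ/(AᵢEᵢ) = 425/(1000×114×10³) + 180/(275×109×10³) = 9.733×10⁻⁶ mm/N.
P = 0.8356 / 9.733×10⁻⁶ = 85850 N = 85.85 kN, tensile.
σ_{copper} = P / A = 85850 / 1000 = 85.85 MPa.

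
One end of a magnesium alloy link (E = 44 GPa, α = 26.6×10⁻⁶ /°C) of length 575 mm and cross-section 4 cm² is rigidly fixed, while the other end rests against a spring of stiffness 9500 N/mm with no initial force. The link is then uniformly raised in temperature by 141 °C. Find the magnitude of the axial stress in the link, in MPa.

σ ≈ 39.1 MPa (compressive)

Free thermal expansion: δ_free = αΔT L = 26.6×10⁻⁶ × 141 × 575 = 2.157 mm.
With a force P in the spring, the elastic change of the link is PL/(AE) and that of the spring is P/k; compatibility requires their sum to equal δ_free.
P [ L/(AE) + 1/k ] = δ_free → P [ 575/(400×44×10³) + 1/(9500) ] = 2.157.
P = 2.157 / 0.0001379 = 15640 N.
σ = P/A = 15640/400 = 39.09 MPa.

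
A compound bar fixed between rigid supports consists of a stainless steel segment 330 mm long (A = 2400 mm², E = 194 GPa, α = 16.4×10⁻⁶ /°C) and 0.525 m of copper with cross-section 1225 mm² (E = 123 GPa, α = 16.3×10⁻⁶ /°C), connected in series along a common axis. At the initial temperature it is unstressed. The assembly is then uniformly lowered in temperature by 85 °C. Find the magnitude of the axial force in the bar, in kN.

Free thermal contraction of the whole bar: Σ αᵢΔT Lᵢ = 16.4×10⁻⁶×85×330 + 16.3×10⁻⁶×85×525 = 1.187 mm.
The rigid supports impose zero overall length change; the single axial force P common to all segments must satisfy P Σ Lᵢ/(AᵢEᵢ) = δ_free.
The series flexibility is Σ Lᵢ/(AᵢEᵢ) = 330/(2400×194×10³) + 525/(1225×123×10³) = 4.193×10⁻⁶ mm/N.
So P = 1.187 / 4.193×10⁻⁶ = 283.2 kN, tensile.

P ≈ 283 kN (tensile)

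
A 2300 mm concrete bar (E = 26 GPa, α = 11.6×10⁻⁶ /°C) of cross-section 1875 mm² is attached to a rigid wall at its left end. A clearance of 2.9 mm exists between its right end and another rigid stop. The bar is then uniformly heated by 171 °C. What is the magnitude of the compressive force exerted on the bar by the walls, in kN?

If the wall were absent the bar would grow by αΔT L = 11.6×10⁻⁶ × 171 × 2300 = 4.562 mm.
This exceeds the 2.9 mm gap, so the wall pushes back. The portion of expansion that must be recovered elastically is δ_free − gap = 4.562 − 2.9 = 1.662 mm.
Compatibility: PL/(AE) = 1.662 mm, so σ = P/A = E × (1.662/2300) = 18.79 MPa.
P = σA = 18.79 × 1875 = 35.23 kN.

P ≈ 35.2 kN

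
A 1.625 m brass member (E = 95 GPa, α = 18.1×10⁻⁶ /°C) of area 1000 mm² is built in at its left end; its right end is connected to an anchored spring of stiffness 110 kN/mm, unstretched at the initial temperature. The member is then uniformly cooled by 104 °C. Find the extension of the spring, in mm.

δ ≈ 1.06 mm

The unrestrained thermal change is αΔT L = 18.1×10⁻⁶ × 104 × 1625 = 3.059 mm.
With a force P in the spring, the elastic change of the member is PL/(AE) and that of the spring is P/k; compatibility requires their sum to equal δ_free.
P [ L/(AE) + 1/k ] = δ_free → P [ 1625/(1000×95×10³) + 1/(110×10³) ] = 3.059.
P = 3.059 / 2.62×10⁻⁵ = 116800 N.
Spring extension = P/k = 116800/(110×10³) = 1.062 mm.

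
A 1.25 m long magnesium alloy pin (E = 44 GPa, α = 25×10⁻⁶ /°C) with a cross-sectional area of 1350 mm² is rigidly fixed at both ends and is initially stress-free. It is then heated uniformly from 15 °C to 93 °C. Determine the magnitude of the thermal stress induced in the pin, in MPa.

Because both ends are immovable the net strain is zero, and the suppressed thermal strain is αΔT = 25×10⁻⁶ × 78 = 1950×10⁻⁶.
Hence σ = E·αΔT = 44×10³ × 1950×10⁻⁶ = 85.8 MPa, compressive.

σ ≈ 85.8 MPa (compressive)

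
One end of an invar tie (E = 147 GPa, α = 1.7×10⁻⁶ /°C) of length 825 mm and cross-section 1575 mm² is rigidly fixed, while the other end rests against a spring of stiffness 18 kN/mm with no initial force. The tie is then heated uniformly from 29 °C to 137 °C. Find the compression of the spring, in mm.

Free thermal expansion: δ_free = αΔT L = 1.7×10⁻⁶ × 108 × 825 = 0.1515 mm.
With a force P in the spring, the elastic change of the tie is PL/(AE) and that of the spring is P/k; compatibility requires their sum to equal δ_free.
P [ L/(AE) + 1/k ] = δ_free → P [ 825/(1575×147×10³) + 1/(18×10³) ] = 0.1515.
P = 0.1515 / 5.912×10⁻⁵ = 2562 N.
Spring compression = P/k = 2562/(18×10³) = 0.1423 mm.

δ ≈ 0.142 mm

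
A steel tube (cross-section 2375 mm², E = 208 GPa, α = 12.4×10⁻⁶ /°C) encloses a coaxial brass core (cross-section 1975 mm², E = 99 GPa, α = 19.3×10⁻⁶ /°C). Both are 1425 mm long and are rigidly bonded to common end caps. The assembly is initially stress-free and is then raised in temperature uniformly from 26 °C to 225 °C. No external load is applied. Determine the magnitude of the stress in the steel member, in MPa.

σ ≈ 81 MPa (tensile)

The brass has the larger α, so on heating it would change length more than the steel if both were free. The rigid plates force a common final length, so the brass is put into compression and the steel into tension, with equal and opposite forces P (no external load).
Equating the net (thermal + elastic) strains gives |α₁ − α₂|·ΔT = P·[1/(A₁E₁) + 1/(A₂E₂)].
|α₁ − α₂|·ΔT = 6.9×10⁻⁶ × 199 = 0.001373.
1/(A₁E₁) + 1/(A₂E₂) = 1/(2375×208×10³) + 1/(1975×99×10³) = 7.139×10⁻⁹ N⁻¹.
P = 0.001373 / 7.139×10⁻⁹ = 192300 N = 192.3 kN.
σ_{steel} = P/A₁ = 192300/2375 = 80.99 MPa, tensile.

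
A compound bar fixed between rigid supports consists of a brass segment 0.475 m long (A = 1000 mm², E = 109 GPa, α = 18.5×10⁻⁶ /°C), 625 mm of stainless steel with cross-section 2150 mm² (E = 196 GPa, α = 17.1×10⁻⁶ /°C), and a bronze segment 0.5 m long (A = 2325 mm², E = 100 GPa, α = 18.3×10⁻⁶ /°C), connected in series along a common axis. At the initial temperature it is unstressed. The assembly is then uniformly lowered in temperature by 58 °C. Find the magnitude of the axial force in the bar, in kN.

With the walls removed the bar would change length by δ_free = Σ αᵢΔT Lᵢ = 18.5×10⁻⁶×58×475 + 17.1×10⁻⁶×58×625 + 18.3×10⁻⁶×58×500 = 1.66 mm.
The walls prevent any net length change, so an axial force P (same in every segment) develops. Compatibility: P · Σ Lᵢ/(AᵢEᵢ) = δ_free.
The series flexibility is Σ Lᵢ/(AᵢEᵢ) = 475/(1000×109×10³) + 625/(2150×196×10³) + 500/(2325×100×10³) = 7.991×10⁻⁶ mm/N.
So P = 1.66 / 7.991×10⁻⁶ = 207.8 kN, tensile.

P ≈ 208 kN (tensile)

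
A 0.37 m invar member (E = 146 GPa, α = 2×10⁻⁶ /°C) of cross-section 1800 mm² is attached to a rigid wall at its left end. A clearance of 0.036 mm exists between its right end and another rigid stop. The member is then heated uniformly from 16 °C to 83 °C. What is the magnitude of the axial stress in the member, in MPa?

σ ≈ 5.36 MPa (compressive)

If the wall were absent the member would grow by αΔT L = 2×10⁻⁶ × 67 × 370 = 0.04958 mm.
This exceeds the 0.036 mm gap, so the wall pushes back. The portion of expansion that must be recovered elastically is δ_free − gap = 0.04958 − 0.036 = 0.01358 mm.
So σ = E(δ_free − g)/L = 146×10³ × 0.01358/370 = 5.359 MPa.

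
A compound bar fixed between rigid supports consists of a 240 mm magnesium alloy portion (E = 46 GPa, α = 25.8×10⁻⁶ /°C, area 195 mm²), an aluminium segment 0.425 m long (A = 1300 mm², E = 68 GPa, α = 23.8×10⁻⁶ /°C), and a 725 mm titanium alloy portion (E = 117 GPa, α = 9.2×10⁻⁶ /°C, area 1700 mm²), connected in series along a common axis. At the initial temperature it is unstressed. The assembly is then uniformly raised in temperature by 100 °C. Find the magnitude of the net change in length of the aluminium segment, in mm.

|ΔL| ≈ 0.698 mm

Free thermal expansion of the whole bar: Σ αᵢΔT Lᵢ = 25.8×10⁻⁶×100×240 + 23.8×10⁻⁶×100×425 + 9.2×10⁻⁶×100×725 = 2.298 mm.
The walls prevent any net length change, so an axial force P (same in every segment) develops. Compatibility: P · Σ Lᵢ/(AᵢEᵢ) = δ_free.
Σ Lᵢ/(AᵢEᵢ) = 240/(195×46×10³) + 425/(1300×68×10³) + 725/(1700×117×10³) = 3.521×10⁻⁵ mm/N.
P = 2.298 / 3.521×10⁻⁵ = 65260 N = 65.26 kN, compressive.
For the aluminium segment, free thermal change = 23.8×10⁻⁶×100×425 = 1.011 mm and elastic change from P = 65260×425/(1300×68×10³) = 0.3137 mm; these oppose, so the net change is 0.698 mm (segment lengthens).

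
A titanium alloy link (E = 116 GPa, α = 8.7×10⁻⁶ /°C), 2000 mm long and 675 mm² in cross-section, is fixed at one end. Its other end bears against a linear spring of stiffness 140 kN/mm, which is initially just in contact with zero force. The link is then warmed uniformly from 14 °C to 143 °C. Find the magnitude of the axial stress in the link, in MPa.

Free thermal expansion: δ_free = αΔT L = 8.7×10⁻⁶ × 129 × 2000 = 2.245 mm.
With a force P in the spring, the elastic change of the link is PL/(AE) and that of the spring is P/k; compatibility requires their sum to equal δ_free.
So P = δ_free / [L/(AE) + 1/k] = 2.245 / [ 2000/(675×116×10³) + 1/(140×10³) ].
P = 2.245 / 3.269×10⁻⁵ = 68670 N.
σ = P/A = 68670/675 = 101.7 MPa.

σ ≈ 102 MPa (compressive)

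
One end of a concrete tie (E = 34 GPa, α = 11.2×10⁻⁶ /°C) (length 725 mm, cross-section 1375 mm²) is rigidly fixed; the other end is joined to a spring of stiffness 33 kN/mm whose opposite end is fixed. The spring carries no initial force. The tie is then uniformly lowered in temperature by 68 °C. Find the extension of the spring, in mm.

If the spring were absent the tie would shorten by αΔT L = 11.2×10⁻⁶ × 68 × 725 = 0.5522 mm.
With a force P in the spring, the elastic change of the tie is PL/(AE) and that of the spring is P/k; compatibility requires their sum to equal δ_free.
P [ L/(AE) + 1/k ] = δ_free → P [ 725/(1375×34×10³) + 1/(33×10³) ] = 0.5522.
P = 0.5522 / 4.581×10⁻⁵ = 12050 N.
Spring extension = P/k = 12050/(33×10³) = 0.3652 mm.

δ ≈ 0.365 mm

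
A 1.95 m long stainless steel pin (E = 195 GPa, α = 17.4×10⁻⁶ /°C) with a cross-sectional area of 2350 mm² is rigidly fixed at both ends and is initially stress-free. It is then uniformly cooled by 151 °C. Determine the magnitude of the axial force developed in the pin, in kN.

With zero net strain, σ = E·αΔT = 195 GPa × 17.4×10⁻⁶ × 151 = 512.3 MPa.
Axial force P = σA = 512.3 × 2350 = 1.204×10⁶ N = 1204 kN, tensile.

P ≈ 1200 kN (tensile)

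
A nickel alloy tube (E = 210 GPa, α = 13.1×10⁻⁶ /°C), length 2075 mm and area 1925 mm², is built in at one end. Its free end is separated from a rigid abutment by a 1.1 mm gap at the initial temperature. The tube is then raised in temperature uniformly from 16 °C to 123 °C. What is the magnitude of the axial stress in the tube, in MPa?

σ ≈ 183 MPa (compressive)

If the wall were absent the tube would grow by αΔT L = 13.1×10⁻⁶ × 107 × 2075 = 2.909 mm.
After closing the 1.1 mm clearance, 2.909 − 1.1 = 1.809 mm of expansion remains to be suppressed by the wall.
That suppressed elongation corresponds to σ = E·Δ/L = 210×10³ × 1.809/2075 = 183 MPa.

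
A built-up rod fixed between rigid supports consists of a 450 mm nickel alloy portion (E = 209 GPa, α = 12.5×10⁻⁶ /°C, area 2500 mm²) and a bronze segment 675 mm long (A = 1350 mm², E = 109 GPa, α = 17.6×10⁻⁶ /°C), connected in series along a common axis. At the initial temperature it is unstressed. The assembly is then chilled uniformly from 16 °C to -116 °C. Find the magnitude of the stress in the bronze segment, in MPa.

σ ≈ 314 MPa (tensile)

Free thermal contraction of the whole bar: Σ αᵢΔT Lᵢ = 12.5×10⁻⁶×132×450 + 17.6×10⁻⁶×132×675 = 2.311 mm.
Since the ends are fixed, an axial force P builds up, equal in every segment, with P · Σ Lᵢ/(AᵢEᵢ) = δ_free.
The series flexibility is Σ Lᵢ/(AᵢEᵢ) = 450/(2500×209×10³) + 675/(1350×109×10³) = 5.448×10⁻⁶ mm/N.
P = 2.311 / 5.448×10⁻⁶ = 424100 N = 424.1 kN, tensile.
σ_{bronze} = P / A = 424100 / 1350 = 314.1 MPa.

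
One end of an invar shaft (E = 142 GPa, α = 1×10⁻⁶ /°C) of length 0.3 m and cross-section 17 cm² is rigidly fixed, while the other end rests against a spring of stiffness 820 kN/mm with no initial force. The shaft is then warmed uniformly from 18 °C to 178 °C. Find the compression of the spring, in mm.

If the spring were absent the shaft would lengthen by αΔT L = 1×10⁻⁶ × 160 × 300 = 0.048 mm.
With a force P in the spring, the elastic change of the shaft is PL/(AE) and that of the spring is P/k; compatibility requires their sum to equal δ_free.
P [ L/(AE) + 1/k ] = δ_free → P [ 300/(1700×142×10³) + 1/(820×10³) ] = 0.048.
P = 0.048 / 2.462×10⁻⁶ = 19490 N.
Spring compression = P/k = 19490/(820×10³) = 0.02377 mm.

δ ≈ 0.0238 mm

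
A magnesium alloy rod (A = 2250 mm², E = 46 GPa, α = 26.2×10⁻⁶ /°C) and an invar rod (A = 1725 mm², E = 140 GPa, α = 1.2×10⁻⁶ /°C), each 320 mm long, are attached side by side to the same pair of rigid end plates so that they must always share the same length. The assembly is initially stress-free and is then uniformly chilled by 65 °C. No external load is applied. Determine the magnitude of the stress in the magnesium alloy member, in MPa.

σ ≈ 52.3 MPa (tensile)

The magnesium alloy has the larger α, so on cooling it would change length more than the invar if both were free. The rigid plates force a common final length, so the magnesium alloy is put into tension and the invar into compression, with equal and opposite forces P (no external load).
Equating the net (thermal + elastic) strains gives |α₁ − α₂|·ΔT = P·[1/(A₁E₁) + 1/(A₂E₂)].
|α₁ − α₂|·ΔT = 25×10⁻⁶ × 65 = 0.001625.
1/(A₁E₁) + 1/(A₂E₂) = 1/(2250×46×10³) + 1/(1725×140×10³) = 1.38×10⁻⁸ N⁻¹.
So P = 0.001625 / 1.38×10⁻⁸ = 117.7 kN.
σ_{magnesium alloy} = P/A₁ = 117700/2250 = 52.33 MPa, tensile.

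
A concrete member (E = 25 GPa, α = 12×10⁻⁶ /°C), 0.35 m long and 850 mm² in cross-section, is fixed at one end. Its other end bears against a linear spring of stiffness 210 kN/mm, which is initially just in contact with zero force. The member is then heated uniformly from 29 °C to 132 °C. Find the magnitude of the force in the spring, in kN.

P ≈ 20.4 kN

The unrestrained thermal change is αΔT L = 12×10⁻⁶ × 103 × 350 = 0.4326 mm.
With a force P in the spring, the elastic change of the member is PL/(AE) and that of the spring is P/k; compatibility requires their sum to equal δ_free.
So P = δ_free / [L/(AE) + 1/k] = 0.4326 / [ 350/(850×25×10³) + 1/(210×10³) ].
P = 0.4326 / 2.123×10⁻⁵ = 20370 N.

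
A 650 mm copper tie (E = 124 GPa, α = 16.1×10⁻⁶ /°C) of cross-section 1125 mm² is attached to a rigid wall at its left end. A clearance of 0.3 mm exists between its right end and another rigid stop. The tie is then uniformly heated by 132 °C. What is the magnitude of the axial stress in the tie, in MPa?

σ ≈ 206 MPa (compressive)

Free thermal elongation = αΔT L = 16.1×10⁻⁶ × 132 × 650 = 1.381 mm.
The gap closes (δ_free > 0.3 mm) and the wall then resists a further 1.381 − 0.3 = 1.081 mm of expansion.
Compatibility: PL/(AE) = 1.081 mm, so σ = P/A = E × (1.081/650) = 206.3 MPa.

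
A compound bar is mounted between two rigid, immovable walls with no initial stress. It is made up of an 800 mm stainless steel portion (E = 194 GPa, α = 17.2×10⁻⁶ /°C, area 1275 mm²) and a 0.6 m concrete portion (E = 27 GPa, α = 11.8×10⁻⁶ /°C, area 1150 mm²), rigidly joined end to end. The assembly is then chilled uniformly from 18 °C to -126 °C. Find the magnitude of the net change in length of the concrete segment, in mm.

Free thermal contraction of the whole bar: Σ αᵢΔT Lᵢ = 17.2×10⁻⁶×144×800 + 11.8×10⁻⁶×144×600 = 3.001 mm.
The rigid supports impose zero overall length change; the single axial force P common to all segments must satisfy P Σ Lᵢ/(AᵢEᵢ) = δ_free.
Σ Lᵢ/(AᵢEᵢ) = 800/(1275×194×10³) + 600/(1150×27×10³) = 2.256×10⁻⁵ mm/N.
So P = 3.001 / 2.256×10⁻⁵ = 133 kN, tensile.
For the concrete segment, free thermal change = 11.8×10⁻⁶×144×600 = 1.02 mm and elastic change from P = 133000×600/(1150×27×10³) = 2.571 mm; these oppose, so the net change is 1.55 mm (segment lengthens).

|ΔL| ≈ 1.55 mm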